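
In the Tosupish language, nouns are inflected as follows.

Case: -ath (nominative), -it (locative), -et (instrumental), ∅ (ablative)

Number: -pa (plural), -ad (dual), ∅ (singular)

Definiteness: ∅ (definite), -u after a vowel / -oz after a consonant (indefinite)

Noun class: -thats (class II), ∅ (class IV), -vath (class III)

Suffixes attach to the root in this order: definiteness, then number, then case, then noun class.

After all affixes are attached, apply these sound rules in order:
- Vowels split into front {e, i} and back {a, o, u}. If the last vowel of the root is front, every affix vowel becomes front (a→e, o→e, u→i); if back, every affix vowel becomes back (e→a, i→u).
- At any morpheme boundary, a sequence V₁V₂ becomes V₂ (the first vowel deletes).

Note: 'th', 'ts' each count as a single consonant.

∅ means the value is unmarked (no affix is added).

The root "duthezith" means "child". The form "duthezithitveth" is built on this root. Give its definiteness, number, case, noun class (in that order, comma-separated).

Segment: duthezith-it-vath.
definiteness: ∅ → definite.
number: ∅ → singular.
case: -it → locative.
noun class: -vath → class III.

definite, singular, locative, class III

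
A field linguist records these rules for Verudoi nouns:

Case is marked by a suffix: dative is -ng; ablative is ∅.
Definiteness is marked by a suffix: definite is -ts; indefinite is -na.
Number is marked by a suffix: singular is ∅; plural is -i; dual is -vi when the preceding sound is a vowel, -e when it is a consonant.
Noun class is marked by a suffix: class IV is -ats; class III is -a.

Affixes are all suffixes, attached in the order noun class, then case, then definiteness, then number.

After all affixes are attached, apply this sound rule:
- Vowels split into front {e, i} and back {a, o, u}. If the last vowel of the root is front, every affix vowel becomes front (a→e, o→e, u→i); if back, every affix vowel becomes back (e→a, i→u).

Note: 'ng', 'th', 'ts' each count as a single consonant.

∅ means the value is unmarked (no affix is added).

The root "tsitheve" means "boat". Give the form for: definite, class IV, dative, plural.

tsitheveetsngtsi

Attach noun class class IV -ats → tsitheveats.
Attach case dative -ng → tsitheveatsng.
Attach definiteness definite -ts → tsitheveatsngts.
Attach number plural -i → tsitheveatsngtsi.
Apply vowel harmony: tsitheveatsngtsi → tsitheveetsngtsi.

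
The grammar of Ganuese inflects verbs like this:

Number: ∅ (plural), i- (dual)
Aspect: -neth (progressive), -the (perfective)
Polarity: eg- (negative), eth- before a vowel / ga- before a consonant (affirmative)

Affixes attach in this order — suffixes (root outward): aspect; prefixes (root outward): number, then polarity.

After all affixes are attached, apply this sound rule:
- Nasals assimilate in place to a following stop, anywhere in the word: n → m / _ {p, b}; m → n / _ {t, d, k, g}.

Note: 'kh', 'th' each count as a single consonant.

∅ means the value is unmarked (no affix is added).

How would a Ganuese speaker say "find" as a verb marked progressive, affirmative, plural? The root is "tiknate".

gatiknateneth

Attach aspect progressive -neth → tiknateneth.
number = plural: zero marking, form stays tiknateneth.
Attach polarity affirmative ga- (before consonant 't') → gatiknateneth.
Nasal assimilation: no change.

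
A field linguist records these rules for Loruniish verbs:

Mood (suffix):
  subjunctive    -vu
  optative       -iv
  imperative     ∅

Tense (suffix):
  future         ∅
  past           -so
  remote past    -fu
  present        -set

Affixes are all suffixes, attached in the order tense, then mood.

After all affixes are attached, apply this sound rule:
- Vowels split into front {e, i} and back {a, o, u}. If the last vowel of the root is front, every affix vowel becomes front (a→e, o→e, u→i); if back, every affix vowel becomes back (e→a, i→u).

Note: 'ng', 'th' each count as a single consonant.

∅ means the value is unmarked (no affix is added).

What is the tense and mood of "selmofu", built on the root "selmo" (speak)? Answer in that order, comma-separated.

remote past, imperative

Segment: selmo-fu.
tense: -fu → remote past.
mood: ∅ → imperative.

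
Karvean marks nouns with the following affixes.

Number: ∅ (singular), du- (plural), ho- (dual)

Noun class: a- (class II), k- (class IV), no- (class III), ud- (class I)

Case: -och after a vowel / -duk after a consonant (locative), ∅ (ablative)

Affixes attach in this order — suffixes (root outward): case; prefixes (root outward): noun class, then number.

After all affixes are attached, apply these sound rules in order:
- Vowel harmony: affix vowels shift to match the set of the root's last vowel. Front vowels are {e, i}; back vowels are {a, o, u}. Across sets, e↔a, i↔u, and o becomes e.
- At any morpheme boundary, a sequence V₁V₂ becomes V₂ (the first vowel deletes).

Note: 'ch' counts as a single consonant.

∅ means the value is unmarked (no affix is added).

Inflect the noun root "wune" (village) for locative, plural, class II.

Attach noun class class II a- → awune.
Attach case locative -och (after vowel 'e') → awuneoch.
Attach number plural du- → duawuneoch.
Apply vowel harmony: duawuneoch → diewuneech.
Apply vowel deletion: diewuneech → dewunech.

dewunech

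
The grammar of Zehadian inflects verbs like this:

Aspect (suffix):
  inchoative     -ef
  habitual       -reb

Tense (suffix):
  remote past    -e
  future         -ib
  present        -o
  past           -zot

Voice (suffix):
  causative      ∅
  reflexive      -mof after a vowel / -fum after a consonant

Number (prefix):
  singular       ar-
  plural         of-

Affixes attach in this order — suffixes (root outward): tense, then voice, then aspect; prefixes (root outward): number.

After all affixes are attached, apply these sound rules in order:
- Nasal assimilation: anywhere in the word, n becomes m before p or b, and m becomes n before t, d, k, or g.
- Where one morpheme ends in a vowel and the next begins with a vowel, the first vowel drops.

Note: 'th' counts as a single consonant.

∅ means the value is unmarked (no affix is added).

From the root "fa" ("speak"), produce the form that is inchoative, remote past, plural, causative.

offef

Attach tense remote past -e → fae.
Attach number plural of- → offae.
voice = causative: zero marking, form stays offae.
Attach aspect inchoative -ef → offaeef.
Nasal assimilation: no change.
Apply vowel deletion: offaeef → offef.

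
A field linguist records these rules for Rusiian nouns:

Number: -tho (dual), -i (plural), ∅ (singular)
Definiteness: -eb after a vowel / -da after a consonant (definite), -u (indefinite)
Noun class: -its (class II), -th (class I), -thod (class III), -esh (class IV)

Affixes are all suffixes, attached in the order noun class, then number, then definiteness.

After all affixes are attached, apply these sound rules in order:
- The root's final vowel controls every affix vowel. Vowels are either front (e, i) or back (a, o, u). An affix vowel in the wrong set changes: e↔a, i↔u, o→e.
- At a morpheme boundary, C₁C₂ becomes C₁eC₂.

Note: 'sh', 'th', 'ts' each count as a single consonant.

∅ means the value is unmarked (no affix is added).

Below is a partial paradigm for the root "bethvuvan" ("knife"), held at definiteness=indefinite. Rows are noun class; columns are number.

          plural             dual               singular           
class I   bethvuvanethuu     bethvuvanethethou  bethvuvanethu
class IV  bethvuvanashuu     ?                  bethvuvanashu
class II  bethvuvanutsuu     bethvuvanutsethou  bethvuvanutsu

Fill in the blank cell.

Attach noun class class IV -esh → bethvuvanesh.
Attach number dual -tho → bethvuvaneshtho.
Attach definiteness indefinite -u → bethvuvaneshthou.
Apply vowel harmony: bethvuvaneshthou → bethvuvanashthou.
Apply epenthesis: bethvuvanashthou → bethvuvanashethou.

bethvuvanashethou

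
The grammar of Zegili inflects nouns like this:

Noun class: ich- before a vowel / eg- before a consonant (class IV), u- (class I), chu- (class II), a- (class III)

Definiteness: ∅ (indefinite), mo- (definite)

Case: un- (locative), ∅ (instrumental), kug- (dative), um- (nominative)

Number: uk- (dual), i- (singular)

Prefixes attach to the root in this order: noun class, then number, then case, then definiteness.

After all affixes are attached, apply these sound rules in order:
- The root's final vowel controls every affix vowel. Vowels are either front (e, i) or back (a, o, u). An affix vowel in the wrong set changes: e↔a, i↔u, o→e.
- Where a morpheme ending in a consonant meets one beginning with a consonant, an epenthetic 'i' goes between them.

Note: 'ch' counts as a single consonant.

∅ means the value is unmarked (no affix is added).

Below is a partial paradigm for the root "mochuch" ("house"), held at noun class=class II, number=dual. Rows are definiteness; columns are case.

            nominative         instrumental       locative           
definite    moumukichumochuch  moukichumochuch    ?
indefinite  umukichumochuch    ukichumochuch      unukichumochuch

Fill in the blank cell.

Attach noun class class II chu- → chumochuch.
Attach number dual uk- → ukchumochuch.
Attach case locative un- → unukchumochuch.
Attach definiteness definite mo- → mounukchumochuch.
Vowel harmony: no change.
Apply epenthesis: mounukchumochuch → mounukichumochuch.

mounukichumochuch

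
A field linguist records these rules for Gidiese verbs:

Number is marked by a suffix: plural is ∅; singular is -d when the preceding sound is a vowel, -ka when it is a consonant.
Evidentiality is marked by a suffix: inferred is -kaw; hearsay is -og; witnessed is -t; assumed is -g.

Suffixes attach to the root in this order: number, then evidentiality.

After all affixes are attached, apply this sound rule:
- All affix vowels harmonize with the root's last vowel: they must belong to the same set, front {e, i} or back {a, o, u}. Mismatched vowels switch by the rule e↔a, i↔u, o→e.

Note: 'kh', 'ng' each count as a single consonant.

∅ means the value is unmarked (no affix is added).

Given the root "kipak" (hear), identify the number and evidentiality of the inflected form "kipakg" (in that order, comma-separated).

plural, assumed

Segment: kipak-g.
number: ∅ → plural.
evidentiality: -g → assumed.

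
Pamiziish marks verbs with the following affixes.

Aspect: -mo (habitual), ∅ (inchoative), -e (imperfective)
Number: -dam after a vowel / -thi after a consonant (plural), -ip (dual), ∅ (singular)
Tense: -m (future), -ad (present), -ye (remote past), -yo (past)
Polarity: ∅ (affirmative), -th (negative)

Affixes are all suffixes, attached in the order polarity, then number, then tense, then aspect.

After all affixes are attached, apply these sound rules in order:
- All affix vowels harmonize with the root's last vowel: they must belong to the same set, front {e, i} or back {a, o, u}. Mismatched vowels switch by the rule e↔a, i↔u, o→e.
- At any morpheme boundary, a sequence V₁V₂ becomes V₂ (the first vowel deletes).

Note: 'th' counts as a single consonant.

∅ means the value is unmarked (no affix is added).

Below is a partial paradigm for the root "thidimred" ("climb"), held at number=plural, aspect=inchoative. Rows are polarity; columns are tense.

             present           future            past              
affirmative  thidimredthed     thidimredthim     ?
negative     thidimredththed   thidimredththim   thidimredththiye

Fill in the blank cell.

polarity = affirmative: zero marking, form stays thidimred.
Attach number plural -thi (after consonant 'd') → thidimredthi.
Attach tense past -yo → thidimredthiyo.
aspect = inchoative: zero marking, form stays thidimredthiyo.
Apply vowel harmony: thidimredthiyo → thidimredthiye.
Vowel deletion: no change.

thidimredthiye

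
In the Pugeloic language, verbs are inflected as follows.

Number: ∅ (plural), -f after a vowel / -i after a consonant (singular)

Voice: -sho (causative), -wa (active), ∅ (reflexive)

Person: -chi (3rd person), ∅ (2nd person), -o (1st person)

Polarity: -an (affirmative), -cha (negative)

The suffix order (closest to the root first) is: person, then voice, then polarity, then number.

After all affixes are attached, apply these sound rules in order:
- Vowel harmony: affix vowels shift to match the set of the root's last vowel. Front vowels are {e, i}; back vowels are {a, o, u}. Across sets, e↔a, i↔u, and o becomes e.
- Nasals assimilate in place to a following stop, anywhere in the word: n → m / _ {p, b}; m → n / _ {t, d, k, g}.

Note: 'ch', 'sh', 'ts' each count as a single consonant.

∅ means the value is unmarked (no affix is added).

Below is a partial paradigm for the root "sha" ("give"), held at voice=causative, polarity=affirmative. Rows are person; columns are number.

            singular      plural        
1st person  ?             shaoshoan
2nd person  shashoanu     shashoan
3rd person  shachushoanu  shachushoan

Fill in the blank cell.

Attach person 1st person -o → shao.
Attach voice causative -sho → shaosho.
Attach polarity affirmative -an → shaoshoan.
Attach number singular -i (after consonant 'n') → shaoshoani.
Apply vowel harmony: shaoshoani → shaoshoanu.
Nasal assimilation: no change.

shaoshoanu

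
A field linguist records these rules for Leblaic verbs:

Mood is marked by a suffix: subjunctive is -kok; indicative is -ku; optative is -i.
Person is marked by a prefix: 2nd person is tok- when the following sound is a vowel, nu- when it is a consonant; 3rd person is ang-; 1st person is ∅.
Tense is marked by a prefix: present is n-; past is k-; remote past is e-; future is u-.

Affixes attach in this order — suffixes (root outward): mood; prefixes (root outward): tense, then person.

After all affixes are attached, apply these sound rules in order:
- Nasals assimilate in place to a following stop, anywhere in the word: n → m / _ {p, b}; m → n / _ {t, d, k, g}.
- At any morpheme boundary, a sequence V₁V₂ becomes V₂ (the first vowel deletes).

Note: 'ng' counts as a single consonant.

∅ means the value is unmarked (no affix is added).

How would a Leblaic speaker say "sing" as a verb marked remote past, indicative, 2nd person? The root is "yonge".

Attach tense remote past e- → eyonge.
Attach person 2nd person tok- (before vowel 'e') → tokeyonge.
Attach mood indicative -ku → tokeyongeku.
Nasal assimilation: no change.
Vowel deletion: no change.

tokeyongeku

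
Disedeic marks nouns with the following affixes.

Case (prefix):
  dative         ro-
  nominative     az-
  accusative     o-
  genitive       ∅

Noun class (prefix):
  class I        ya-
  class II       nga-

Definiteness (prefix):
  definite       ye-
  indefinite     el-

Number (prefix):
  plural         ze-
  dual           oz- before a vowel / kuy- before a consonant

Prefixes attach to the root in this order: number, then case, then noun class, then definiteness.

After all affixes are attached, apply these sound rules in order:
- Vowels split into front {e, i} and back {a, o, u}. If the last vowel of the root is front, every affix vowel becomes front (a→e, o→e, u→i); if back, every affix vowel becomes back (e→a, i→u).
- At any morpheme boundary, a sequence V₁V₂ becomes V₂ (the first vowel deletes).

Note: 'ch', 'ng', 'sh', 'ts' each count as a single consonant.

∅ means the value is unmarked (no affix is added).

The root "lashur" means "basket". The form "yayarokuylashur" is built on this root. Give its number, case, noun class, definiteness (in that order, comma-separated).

Segment: ye-ya-ro-kuy-lashur.
number: oz/kuy- → dual.
case: ro- → dative.
noun class: ya- → class I.
definiteness: ye- → definite.

dual, dative, class I, definite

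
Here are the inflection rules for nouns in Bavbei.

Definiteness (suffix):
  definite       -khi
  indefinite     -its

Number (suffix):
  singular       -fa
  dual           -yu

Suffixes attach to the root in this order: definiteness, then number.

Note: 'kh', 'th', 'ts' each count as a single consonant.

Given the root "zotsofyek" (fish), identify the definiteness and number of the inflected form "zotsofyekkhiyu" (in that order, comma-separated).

Segment: zotsofyek-khi-yu.
definiteness: -khi → definite.
number: -yu → dual.

definite, dual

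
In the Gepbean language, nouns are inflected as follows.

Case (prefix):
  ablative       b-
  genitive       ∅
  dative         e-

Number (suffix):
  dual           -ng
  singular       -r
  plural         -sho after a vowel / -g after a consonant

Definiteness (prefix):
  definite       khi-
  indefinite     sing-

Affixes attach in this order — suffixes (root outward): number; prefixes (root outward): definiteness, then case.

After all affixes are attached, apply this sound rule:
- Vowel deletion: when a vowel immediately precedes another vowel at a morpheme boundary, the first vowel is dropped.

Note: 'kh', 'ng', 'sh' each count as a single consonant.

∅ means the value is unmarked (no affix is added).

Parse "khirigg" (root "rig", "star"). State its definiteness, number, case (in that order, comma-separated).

Segment: khi-rig-g.
definiteness: khi- → definite.
number: -sho/g → plural.
case: ∅ → genitive.

definite, plural, genitive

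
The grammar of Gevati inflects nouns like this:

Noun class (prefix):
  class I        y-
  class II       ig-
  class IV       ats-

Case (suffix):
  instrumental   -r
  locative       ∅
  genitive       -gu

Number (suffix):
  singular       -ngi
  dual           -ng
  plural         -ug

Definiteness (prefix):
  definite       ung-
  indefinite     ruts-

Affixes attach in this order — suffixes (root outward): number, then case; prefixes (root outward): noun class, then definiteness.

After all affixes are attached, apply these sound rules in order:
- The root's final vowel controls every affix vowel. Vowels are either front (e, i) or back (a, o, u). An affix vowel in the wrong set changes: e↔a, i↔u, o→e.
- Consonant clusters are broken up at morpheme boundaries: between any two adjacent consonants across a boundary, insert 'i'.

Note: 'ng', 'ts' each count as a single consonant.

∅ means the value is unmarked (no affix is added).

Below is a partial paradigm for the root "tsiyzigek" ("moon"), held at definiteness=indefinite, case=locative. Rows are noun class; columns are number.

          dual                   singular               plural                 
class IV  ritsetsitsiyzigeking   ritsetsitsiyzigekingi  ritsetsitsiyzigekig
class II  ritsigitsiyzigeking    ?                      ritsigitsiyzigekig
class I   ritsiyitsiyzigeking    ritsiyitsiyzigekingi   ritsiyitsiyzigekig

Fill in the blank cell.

ritsigitsiyzigekingi

Attach noun class class II ig- → igtsiyzigek.
Attach number singular -ngi → igtsiyzigekngi.
Attach definiteness indefinite ruts- → rutsigtsiyzigekngi.
case = locative: zero marking, form stays rutsigtsiyzigekngi.
Apply vowel harmony: rutsigtsiyzigekngi → ritsigtsiyzigekngi.
Apply epenthesis: ritsigtsiyzigekngi → ritsigitsiyzigekingi.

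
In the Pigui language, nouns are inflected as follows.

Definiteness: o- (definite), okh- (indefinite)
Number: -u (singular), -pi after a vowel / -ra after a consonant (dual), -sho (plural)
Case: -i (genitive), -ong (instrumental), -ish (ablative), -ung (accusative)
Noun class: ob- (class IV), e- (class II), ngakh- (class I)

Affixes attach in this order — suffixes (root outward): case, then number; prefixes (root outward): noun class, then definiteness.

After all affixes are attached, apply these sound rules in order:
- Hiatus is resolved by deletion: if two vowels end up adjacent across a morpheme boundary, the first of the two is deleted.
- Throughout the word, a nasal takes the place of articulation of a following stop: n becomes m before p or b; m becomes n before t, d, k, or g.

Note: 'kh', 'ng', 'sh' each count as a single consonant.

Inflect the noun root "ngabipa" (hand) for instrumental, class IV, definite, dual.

Attach case instrumental -ong → ngabipaong.
Attach number dual -ra (after consonant 'ng') → ngabipaongra.
Attach noun class class IV ob- → obngabipaongra.
Attach definiteness definite o- → oobngabipaongra.
Apply vowel deletion: oobngabipaongra → obngabipongra.
Nasal assimilation: no change.

obngabipongra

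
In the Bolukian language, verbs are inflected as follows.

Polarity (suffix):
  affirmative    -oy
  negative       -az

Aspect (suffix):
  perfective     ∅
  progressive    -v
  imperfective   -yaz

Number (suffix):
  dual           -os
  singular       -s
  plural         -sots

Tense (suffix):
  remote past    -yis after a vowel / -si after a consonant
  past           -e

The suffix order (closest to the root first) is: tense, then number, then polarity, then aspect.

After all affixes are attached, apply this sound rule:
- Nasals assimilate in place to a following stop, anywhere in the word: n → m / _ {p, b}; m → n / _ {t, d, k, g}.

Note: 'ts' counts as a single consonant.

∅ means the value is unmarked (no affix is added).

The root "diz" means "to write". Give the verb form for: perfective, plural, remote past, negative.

Attach tense remote past -si (after consonant 'z') → dizsi.
Attach number plural -sots → dizsisots.
Attach polarity negative -az → dizsisotsaz.
aspect = perfective: zero marking, form stays dizsisotsaz.
Nasal assimilation: no change.

dizsisotsaz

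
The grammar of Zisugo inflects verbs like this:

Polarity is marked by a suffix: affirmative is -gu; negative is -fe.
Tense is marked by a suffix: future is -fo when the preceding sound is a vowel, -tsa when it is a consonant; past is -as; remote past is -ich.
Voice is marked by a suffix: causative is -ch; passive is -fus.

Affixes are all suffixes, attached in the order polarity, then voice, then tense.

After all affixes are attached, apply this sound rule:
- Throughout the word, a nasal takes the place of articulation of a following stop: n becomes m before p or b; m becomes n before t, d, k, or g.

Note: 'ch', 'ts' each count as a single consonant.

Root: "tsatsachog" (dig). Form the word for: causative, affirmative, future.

Attach polarity affirmative -gu → tsatsachoggu.
Attach voice causative -ch → tsatsachogguch.
Attach tense future -tsa (after consonant 'ch') → tsatsachogguchtsa.
Nasal assimilation: no change.

tsatsachogguchtsa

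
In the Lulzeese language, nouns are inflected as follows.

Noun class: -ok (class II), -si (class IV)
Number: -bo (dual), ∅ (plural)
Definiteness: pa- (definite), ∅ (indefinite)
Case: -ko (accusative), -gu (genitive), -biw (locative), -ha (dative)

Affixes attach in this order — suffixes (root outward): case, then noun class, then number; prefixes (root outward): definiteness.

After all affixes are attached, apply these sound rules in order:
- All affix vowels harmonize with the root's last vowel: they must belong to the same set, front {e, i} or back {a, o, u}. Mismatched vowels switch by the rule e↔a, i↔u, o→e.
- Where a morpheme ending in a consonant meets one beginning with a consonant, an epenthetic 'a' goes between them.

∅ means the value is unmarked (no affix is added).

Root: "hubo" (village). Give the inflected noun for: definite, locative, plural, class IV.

pahubobuwasu

Attach case locative -biw → hubobiw.
Attach noun class class IV -si → hubobiwsi.
number = plural: zero marking, form stays hubobiwsi.
Attach definiteness definite pa- → pahubobiwsi.
Apply vowel harmony: pahubobiwsi → pahubobuwsu.
Apply epenthesis: pahubobuwsu → pahubobuwasu.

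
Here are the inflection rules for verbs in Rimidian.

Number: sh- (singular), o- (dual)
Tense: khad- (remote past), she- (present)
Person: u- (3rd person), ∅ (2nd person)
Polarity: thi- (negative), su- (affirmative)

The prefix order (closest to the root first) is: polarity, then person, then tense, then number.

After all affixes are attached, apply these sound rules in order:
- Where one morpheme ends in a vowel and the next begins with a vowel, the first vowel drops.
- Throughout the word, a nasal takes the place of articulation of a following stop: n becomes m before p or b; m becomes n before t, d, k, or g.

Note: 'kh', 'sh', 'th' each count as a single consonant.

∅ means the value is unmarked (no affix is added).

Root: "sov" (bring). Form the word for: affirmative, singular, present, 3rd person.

Attach polarity affirmative su- → susov.
Attach person 3rd person u- → ususov.
Attach tense present she- → sheususov.
Attach number singular sh- → shsheususov.
Apply vowel deletion: shsheususov → shshususov.
Nasal assimilation: no change.

shshususov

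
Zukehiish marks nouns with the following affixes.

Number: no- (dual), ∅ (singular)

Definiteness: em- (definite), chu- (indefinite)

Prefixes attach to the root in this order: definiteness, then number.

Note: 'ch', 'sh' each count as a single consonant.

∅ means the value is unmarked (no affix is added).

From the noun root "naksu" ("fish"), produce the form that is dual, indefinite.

Attach definiteness indefinite chu- → chunaksu.
Attach number dual no- → nochunaksu.

nochunaksu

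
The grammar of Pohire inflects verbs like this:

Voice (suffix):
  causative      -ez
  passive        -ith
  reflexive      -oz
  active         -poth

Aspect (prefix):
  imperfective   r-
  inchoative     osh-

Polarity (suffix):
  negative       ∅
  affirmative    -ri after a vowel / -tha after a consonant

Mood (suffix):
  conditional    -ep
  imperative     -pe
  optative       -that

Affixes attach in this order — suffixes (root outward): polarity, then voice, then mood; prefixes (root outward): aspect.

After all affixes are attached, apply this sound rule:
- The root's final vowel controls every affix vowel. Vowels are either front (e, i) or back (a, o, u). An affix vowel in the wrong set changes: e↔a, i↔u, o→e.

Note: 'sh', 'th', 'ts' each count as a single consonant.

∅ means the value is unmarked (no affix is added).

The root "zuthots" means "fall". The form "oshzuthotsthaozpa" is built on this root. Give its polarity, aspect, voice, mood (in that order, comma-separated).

Segment: osh-zuthots-tha-oz-pe.
polarity: -ri/tha → affirmative.
aspect: osh- → inchoative.
voice: -oz → reflexive.
mood: -pe → imperative.

affirmative, inchoative, reflexive, imperative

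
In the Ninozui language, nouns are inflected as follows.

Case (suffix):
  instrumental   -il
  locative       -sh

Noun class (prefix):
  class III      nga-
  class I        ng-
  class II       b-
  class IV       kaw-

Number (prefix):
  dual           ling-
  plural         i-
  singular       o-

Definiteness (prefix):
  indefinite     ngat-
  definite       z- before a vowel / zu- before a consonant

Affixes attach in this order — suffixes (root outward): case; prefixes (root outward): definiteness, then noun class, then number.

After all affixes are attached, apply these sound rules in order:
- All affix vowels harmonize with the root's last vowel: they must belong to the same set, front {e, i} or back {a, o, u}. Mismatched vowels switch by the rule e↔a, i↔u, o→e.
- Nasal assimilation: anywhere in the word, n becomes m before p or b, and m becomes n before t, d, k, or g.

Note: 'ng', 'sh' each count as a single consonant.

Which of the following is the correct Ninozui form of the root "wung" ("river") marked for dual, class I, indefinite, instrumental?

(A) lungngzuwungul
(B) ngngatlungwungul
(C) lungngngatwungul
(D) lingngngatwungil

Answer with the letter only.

C

Attach case instrumental -il → wungil.
Attach definiteness indefinite ngat- → ngatwungil.
Attach noun class class I ng- → ngngatwungil.
Attach number dual ling- → lingngngatwungil.
Apply vowel harmony: lingngngatwungil → lungngngatwungul.
Nasal assimilation: no change.
So the correct form is lungngngatwungul, option (C).
(B) ngngatlungwungul is wrong: it has the affixes in the wrong order.
(A) lungngzuwungul is wrong: it uses definite instead of indefinite for definiteness.
(D) lingngngatwungil is wrong: it fails to apply the sound rule(s).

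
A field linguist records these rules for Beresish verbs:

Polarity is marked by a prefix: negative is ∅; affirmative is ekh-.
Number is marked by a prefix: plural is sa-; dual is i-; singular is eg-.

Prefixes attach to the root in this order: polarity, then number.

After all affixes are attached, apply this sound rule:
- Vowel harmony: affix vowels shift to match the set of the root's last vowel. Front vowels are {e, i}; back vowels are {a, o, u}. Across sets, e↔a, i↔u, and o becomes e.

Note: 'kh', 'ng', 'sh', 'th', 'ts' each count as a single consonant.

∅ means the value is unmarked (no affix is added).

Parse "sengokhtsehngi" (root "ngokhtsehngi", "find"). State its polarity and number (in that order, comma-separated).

negative, plural

Segment: sa-ngokhtsehngi.
polarity: ∅ → negative.
number: sa- → plural.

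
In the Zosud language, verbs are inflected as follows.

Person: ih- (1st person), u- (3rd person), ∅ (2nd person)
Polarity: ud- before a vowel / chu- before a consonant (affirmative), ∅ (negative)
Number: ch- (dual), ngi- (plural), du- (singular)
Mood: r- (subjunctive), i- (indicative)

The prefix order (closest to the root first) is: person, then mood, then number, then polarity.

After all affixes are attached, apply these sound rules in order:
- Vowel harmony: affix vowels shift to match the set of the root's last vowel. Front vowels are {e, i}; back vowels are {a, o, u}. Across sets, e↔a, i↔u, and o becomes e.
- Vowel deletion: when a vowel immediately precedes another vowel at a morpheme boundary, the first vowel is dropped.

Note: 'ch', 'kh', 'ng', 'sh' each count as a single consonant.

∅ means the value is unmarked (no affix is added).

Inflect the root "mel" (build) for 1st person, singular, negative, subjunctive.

dirihmel

Attach person 1st person ih- → ihmel.
Attach mood subjunctive r- → rihmel.
Attach number singular du- → durihmel.
polarity = negative: zero marking, form stays durihmel.
Apply vowel harmony: durihmel → dirihmel.
Vowel deletion: no change.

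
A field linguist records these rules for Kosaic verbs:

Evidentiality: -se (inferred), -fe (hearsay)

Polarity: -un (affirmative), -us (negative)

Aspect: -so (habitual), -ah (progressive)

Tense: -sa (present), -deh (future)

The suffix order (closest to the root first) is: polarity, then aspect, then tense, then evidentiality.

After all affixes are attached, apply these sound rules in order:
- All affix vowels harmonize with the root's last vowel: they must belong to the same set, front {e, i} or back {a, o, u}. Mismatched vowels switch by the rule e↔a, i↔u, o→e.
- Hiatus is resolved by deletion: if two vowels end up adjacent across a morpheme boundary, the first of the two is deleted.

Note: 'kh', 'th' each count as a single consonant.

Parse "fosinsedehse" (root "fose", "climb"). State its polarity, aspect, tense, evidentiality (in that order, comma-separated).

Segment: fose-un-so-deh-se.
polarity: -un → affirmative.
aspect: -so → habitual.
tense: -deh → future.
evidentiality: -se → inferred.

affirmative, habitual, future, inferred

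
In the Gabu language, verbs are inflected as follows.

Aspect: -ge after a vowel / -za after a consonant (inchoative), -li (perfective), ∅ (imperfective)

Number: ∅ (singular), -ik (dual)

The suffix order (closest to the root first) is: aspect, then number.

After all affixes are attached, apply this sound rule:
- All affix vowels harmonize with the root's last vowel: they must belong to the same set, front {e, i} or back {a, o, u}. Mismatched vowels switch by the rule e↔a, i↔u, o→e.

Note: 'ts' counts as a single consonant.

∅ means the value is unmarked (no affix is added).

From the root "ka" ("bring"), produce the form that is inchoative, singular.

Attach aspect inchoative -ge (after vowel 'a') → kage.
number = singular: zero marking, form stays kage.
Apply vowel harmony: kage → kaga.

kaga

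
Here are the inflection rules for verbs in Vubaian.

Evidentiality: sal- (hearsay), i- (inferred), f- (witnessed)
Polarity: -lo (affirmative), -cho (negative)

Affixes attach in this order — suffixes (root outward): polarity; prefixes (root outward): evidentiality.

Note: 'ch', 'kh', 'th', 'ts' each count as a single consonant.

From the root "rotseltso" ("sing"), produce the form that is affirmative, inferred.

Attach evidentiality inferred i- → irotseltso.
Attach polarity affirmative -lo → irotseltsolo.

irotseltsolo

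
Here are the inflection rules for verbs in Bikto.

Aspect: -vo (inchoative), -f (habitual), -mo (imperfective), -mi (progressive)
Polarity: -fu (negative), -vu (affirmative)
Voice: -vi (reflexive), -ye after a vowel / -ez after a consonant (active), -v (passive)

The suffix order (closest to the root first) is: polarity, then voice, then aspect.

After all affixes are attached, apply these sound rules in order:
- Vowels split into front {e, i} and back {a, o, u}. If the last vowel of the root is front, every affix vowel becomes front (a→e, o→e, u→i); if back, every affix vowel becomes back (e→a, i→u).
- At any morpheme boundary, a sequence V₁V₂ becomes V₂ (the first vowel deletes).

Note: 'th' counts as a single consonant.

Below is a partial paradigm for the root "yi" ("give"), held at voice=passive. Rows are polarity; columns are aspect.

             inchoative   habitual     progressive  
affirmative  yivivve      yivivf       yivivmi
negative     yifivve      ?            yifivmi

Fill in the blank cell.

yifivf

Attach polarity negative -fu → yifu.
Attach voice passive -v → yifuv.
Attach aspect habitual -f → yifuvf.
Apply vowel harmony: yifuvf → yifivf.
Vowel deletion: no change.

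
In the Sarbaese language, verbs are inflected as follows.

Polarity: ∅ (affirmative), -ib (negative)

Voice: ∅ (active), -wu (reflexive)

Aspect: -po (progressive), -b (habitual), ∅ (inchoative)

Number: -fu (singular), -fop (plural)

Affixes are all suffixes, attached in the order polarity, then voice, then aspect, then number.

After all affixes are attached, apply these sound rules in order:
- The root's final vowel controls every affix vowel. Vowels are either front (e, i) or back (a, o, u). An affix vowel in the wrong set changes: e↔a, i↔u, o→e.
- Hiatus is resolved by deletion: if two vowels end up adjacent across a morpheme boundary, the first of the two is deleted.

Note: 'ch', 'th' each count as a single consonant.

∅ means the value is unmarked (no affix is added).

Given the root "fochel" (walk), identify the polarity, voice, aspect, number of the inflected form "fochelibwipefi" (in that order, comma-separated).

Segment: fochel-ib-wu-po-fu.
polarity: -ib → negative.
voice: -wu → reflexive.
aspect: -po → progressive.
number: -fu → singular.

negative, reflexive, progressive, singular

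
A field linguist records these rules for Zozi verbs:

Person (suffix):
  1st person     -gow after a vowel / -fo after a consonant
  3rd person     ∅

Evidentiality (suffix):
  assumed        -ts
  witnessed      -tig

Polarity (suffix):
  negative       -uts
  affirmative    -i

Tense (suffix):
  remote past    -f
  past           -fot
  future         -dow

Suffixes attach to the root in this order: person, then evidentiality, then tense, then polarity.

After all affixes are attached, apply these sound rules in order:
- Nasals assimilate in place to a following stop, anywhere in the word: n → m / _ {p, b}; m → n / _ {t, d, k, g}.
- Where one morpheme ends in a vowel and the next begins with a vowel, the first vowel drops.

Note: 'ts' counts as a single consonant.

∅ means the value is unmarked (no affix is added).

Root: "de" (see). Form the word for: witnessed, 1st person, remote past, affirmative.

Attach person 1st person -gow (after vowel 'e') → degow.
Attach evidentiality witnessed -tig → degowtig.
Attach tense remote past -f → degowtigf.
Attach polarity affirmative -i → degowtigfi.
Nasal assimilation: no change.
Vowel deletion: no change.

degowtigfi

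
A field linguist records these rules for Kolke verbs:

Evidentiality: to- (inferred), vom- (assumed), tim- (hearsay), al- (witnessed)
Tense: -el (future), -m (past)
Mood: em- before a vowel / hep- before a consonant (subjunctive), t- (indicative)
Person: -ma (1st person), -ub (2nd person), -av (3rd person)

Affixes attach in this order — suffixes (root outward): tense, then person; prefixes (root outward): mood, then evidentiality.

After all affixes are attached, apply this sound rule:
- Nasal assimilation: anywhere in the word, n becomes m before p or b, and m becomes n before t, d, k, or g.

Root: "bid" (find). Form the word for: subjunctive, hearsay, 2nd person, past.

Attach mood subjunctive hep- (before consonant 'b') → hepbid.
Attach evidentiality hearsay tim- → timhepbid.
Attach tense past -m → timhepbidm.
Attach person 2nd person -ub → timhepbidmub.
Nasal assimilation: no change.

timhepbidmub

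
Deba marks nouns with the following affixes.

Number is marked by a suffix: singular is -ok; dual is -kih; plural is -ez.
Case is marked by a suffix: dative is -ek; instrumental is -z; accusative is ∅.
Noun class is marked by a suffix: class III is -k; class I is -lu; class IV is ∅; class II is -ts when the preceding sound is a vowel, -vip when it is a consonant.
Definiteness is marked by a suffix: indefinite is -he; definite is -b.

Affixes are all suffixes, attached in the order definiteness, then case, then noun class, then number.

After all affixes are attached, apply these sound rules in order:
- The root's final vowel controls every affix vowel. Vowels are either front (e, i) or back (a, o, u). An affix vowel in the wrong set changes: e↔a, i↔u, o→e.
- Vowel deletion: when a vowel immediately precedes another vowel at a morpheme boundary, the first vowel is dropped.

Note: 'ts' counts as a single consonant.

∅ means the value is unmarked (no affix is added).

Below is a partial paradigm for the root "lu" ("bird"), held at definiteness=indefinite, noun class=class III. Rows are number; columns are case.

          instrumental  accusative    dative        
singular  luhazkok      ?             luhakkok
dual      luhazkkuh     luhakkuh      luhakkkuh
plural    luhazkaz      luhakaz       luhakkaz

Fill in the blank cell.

luhakok

Attach definiteness indefinite -he → luhe.
case = accusative: zero marking, form stays luhe.
Attach noun class class III -k → luhek.
Attach number singular -ok → luhekok.
Apply vowel harmony: luhekok → luhakok.
Vowel deletion: no change.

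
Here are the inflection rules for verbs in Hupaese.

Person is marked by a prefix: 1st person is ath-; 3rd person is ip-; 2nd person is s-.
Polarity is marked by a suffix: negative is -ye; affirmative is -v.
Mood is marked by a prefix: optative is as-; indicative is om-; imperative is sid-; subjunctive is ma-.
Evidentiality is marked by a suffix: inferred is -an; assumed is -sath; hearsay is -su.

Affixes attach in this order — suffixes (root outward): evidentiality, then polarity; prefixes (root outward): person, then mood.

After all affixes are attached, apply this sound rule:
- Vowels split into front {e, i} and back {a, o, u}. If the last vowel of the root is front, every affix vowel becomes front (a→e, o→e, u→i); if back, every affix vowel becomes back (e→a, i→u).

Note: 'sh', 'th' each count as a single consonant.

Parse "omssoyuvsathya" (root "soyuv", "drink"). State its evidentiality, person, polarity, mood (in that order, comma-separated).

Segment: om-s-soyuv-sath-ye.
evidentiality: -sath → assumed.
person: s- → 2nd person.
polarity: -ye → negative.
mood: om- → indicative.

assumed, 2nd person, negative, indicative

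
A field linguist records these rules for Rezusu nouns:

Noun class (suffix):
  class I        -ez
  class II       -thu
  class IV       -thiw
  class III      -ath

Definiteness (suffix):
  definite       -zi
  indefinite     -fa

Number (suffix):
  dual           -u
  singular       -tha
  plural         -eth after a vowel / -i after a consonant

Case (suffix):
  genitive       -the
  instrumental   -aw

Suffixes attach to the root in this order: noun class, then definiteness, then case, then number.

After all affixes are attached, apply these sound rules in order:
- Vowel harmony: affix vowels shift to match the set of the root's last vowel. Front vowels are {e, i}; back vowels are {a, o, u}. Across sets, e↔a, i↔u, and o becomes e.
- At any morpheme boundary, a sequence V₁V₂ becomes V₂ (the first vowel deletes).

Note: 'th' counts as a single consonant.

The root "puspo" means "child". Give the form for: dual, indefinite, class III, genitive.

Attach noun class class III -ath → puspoath.
Attach definiteness indefinite -fa → puspoathfa.
Attach case genitive -the → puspoathfathe.
Attach number dual -u → puspoathfatheu.
Apply vowel harmony: puspoathfatheu → puspoathfathau.
Apply vowel deletion: puspoathfathau → puspathfathu.

puspathfathu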